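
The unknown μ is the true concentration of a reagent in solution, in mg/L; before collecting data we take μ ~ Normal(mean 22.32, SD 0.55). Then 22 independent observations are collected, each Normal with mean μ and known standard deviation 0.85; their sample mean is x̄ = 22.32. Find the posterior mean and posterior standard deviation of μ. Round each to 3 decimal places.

Prior precision 1/τ₀² = 1/0.55² = 3.30579; data precision n/σ² = 22/0.85² = 30.4498.
Posterior precision = 3.30579 + 30.4498 = 33.7556, giving posterior SD = 1/√33.7556 = 0.172.
Posterior mean = (3.30579·22.32 + 30.4498·22.32) / 33.7556 = 22.320.

Posterior mean ≈ 22.320; posterior SD ≈ 0.172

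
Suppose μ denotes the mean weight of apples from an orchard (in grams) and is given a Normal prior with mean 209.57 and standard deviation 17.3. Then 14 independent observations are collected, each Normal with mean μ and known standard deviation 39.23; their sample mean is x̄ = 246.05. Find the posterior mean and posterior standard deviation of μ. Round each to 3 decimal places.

Posterior mean ≈ 236.250; posterior SD ≈ 8.967

With known σ, the Normal prior is conjugate. Weight on the data is w = (n/σ²)/(n/σ² + 1/τ₀²) = 0.00909686/(0.00909686+0.00334124) = 0.73137.
Posterior mean = w·x̄ + (1−w)·μ₀ = 0.73137·246.05 + 0.26863·209.57 = 236.250. Posterior variance = 1/(0.00909686+0.00334124) = 80.3981, so SD = 8.967.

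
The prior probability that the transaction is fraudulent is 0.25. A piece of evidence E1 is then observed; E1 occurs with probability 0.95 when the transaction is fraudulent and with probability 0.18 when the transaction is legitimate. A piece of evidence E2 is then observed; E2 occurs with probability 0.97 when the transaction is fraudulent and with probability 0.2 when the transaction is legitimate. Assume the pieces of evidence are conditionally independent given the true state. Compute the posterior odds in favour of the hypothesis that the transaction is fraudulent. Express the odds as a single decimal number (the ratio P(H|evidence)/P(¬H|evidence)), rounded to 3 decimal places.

Prior odds = 0.25/(1−0.25) = 0.33333.
Likelihood ratio for E1 = 0.95/0.18 = 5.2778.
Likelihood ratio for E2 = 0.97/0.2 = 4.8500.
Posterior odds = prior odds × LR₁ × LR₂ = 8.5324.

Posterior odds ≈ 8.532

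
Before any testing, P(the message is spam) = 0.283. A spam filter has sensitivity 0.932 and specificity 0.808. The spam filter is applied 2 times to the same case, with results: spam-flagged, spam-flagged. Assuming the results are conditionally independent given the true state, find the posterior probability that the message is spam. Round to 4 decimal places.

Posterior P(H) ≈ 0.9029

With H the event that the message is spam, the joint likelihood of the observed sequence is P(data|H) = 0.932·0.932 = 0.86862 and P(data|¬H) = 0.192·0.192 = 0.036864.
Bayes: P(H|data) = 0.283·0.86862 / (0.283·0.86862 + 0.717·0.036864) = 0.24582/0.27225 = 0.9029.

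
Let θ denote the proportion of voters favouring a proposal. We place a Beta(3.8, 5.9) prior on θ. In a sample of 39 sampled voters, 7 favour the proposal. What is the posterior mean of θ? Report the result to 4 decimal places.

Observing 7 successes and 32 failures updates Beta(3.8, 5.9) by adding the success and failure counts to the two shape parameters: α = 3.8+7 = 10.8, β = 5.9+32 = 37.9.
E[θ | data] = 10.8/(10.8+37.9) = 0.2218.

Posterior mean ≈ 0.2218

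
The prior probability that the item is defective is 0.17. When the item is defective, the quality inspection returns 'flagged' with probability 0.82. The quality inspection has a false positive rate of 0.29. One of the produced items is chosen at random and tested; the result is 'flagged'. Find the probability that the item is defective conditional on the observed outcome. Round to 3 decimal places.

Let H be the event that the item is defective. P(H) = 0.17, so P(¬H) = 0.83. With E the 'flagged' result, P(E|H) = 0.82 and P(E|¬H) = 0.29.
P(E) = 0.82·0.17 + 0.29·0.83 = 0.13940 + 0.24070 = 0.38010.
By Bayes' theorem, P(H|E) = 0.13940 / 0.38010 = 0.367.

P(H | E) ≈ 0.367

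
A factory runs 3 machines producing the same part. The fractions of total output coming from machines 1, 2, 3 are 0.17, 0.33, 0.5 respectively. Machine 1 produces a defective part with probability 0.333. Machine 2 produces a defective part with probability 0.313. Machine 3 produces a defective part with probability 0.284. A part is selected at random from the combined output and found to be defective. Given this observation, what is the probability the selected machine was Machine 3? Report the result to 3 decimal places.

Posterior probability ≈ 0.470

Tabulate prior·likelihood by source: [1] prior 0.17, lik 0.333, product 0.05661; [2] prior 0.33, lik 0.313, product 0.1033; [3] prior 0.5, lik 0.284, product 0.1420.
Normalizing constant = 0.30190; the posterior for Machine 3 is its product over the sum, 0.1420/0.30190 = 0.470.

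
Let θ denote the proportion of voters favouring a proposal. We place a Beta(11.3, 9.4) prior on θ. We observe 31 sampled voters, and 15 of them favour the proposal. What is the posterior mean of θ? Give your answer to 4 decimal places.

Posterior mean ≈ 0.5087

The binomial likelihood is conjugate to the Beta prior: with 15 successes and 16 failures, the posterior is Beta(11.3+15, 9.4+16) = Beta(26.3, 25.4).
E[θ | data] = 26.3/(26.3+25.4) = 0.5087.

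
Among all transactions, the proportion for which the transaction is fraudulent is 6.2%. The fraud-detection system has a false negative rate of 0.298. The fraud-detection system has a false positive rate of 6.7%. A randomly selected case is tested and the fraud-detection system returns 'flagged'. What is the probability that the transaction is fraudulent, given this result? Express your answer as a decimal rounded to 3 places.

Let H be the event that the transaction is fraudulent. P(H) = 0.062, so P(¬H) = 0.938. With E the 'flagged' result, P(E|H) = 0.702 and P(E|¬H) = 0.067.
P(E) = 0.702·0.062 + 0.067·0.938 = 0.043524 + 0.062846 = 0.10637.
By Bayes' theorem, P(H|E) = 0.043524 / 0.10637 = 0.409.

P(H | E) ≈ 0.409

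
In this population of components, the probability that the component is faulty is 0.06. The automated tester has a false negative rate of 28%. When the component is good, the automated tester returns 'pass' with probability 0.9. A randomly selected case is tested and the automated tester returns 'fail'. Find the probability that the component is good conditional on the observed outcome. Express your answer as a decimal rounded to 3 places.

P(¬H | E) ≈ 0.685

Write H for 'the component is faulty'. Prior odds H:¬H = 0.06/0.94 = 0.063830. For the 'fail' outcome, the likelihood ratio is 0.72/0.1 = 7.2000.
Posterior odds = 0.063830 × 7.2000 = 0.45957, so P(H|E) = 0.45957/(1+0.45957) = 0.315. Then P(¬H|E) = 1 − 0.315 = 0.685.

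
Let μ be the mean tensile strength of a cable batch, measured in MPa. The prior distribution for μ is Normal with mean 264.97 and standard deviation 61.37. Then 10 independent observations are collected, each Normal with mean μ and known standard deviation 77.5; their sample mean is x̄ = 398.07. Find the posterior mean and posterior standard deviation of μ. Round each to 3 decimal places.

Prior precision 1/τ₀² = 1/61.37² = 0.00026551; data precision n/σ² = 10/77.5² = 0.00166493.
Posterior precision = 0.00026551 + 0.00166493 = 0.00193045, giving posterior SD = 1/√0.00193045 = 22.760.
Posterior mean = (0.00026551·264.97 + 0.00166493·398.07) / 0.00193045 = 379.763.

Posterior mean ≈ 379.763; posterior SD ≈ 22.760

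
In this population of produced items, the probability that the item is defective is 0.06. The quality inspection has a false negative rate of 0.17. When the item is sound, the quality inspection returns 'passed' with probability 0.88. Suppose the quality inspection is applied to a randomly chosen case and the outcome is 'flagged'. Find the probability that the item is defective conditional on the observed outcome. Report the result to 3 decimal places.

P(H | E) ≈ 0.306

Write H for 'the item is defective'. Prior odds H:¬H = 0.06/0.94 = 0.063830. For the 'flagged' outcome, the likelihood ratio is 0.83/0.12 = 6.9167.
Posterior odds = 0.063830 × 6.9167 = 0.44149, so P(H|E) = 0.44149/(1+0.44149) = 0.306.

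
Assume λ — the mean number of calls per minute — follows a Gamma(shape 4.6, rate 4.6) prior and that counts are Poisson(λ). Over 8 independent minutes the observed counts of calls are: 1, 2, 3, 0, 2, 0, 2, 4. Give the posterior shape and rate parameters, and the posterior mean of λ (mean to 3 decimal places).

Total count ∑xᵢ = 14 over n = 8 minutes.
Gamma is conjugate to the Poisson likelihood: posterior is Gamma(shape = 4.6+14 = 18.6, rate = 4.6+8 = 12.6).
Posterior mean = shape/rate = 18.6/12.6 = 1.476.

Posterior: Gamma(shape=18.6, rate=12.6); mean ≈ 1.476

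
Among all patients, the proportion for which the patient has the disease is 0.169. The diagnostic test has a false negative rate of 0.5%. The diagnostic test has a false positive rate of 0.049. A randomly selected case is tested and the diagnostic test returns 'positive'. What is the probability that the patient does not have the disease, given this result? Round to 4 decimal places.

Write H for 'the patient has the disease'. Prior odds H:¬H = 0.169/0.831 = 0.20337. For the 'positive' outcome, the likelihood ratio is 0.995/0.049 = 20.306.
Posterior odds = 0.20337 × 20.306 = 4.1296, so P(H|E) = 4.1296/(1+4.1296) = 0.8051. Then P(¬H|E) = 1 − 0.8051 = 0.1949.

P(¬H | E) ≈ 0.1949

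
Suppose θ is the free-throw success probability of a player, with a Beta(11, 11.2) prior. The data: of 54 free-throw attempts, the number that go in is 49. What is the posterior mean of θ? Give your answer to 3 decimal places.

The binomial likelihood is conjugate to the Beta prior: with 49 successes and 5 failures, the posterior is Beta(11+49, 11.2+5) = Beta(60, 16.2).
Posterior mean = α/(α+β) = 60/76.2 = 0.787.

Posterior mean ≈ 0.787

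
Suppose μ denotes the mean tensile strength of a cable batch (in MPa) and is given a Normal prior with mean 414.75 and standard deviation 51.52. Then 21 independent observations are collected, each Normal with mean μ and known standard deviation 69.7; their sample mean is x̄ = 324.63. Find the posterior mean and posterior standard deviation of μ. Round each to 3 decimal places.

Posterior mean ≈ 331.855; posterior SD ≈ 14.587

With known σ, the Normal prior is conjugate. Weight on the data is w = (n/σ²)/(n/σ² + 1/τ₀²) = 0.00432269/(0.00432269+0.00037675) = 0.91983.
Posterior mean = w·x̄ + (1−w)·μ₀ = 0.91983·324.63 + 0.080168·414.75 = 331.855. Posterior variance = 1/(0.00432269+0.00037675) = 212.792, so SD = 14.587.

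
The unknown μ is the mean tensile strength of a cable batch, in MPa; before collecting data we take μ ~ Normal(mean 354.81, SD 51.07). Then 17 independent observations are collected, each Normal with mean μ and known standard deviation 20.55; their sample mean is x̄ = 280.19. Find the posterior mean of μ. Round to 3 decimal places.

Posterior mean ≈ 280.894

With known σ, the Normal prior is conjugate. Weight on the data is w = (n/σ²)/(n/σ² + 1/τ₀²) = 0.0402555/(0.0402555+0.00038341) = 0.99057.
Posterior mean = w·x̄ + (1−w)·μ₀ = 0.99057·280.19 + 0.0094347·354.81 = 280.894.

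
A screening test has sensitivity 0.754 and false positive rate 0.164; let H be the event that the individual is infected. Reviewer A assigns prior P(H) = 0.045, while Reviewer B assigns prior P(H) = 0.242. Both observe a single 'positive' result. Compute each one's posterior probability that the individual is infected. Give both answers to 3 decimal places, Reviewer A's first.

The likelihood ratio for a 'positive' result is 0.754/0.164 = 4.5976.
Reviewer A: prior odds 0.045/0.955 = 0.047120; posterior odds 0.21664; posterior probability 0.178.
Reviewer B: prior odds 0.242/0.758 = 0.31926; posterior odds 1.4678; posterior probability 0.595.

Reviewer A: 0.178; Reviewer B: 0.595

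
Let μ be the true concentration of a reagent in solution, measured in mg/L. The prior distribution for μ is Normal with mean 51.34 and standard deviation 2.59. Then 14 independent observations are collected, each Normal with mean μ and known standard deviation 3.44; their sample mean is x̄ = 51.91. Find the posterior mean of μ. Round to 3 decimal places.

With known σ, the Normal prior is conjugate. Weight on the data is w = (n/σ²)/(n/σ² + 1/τ₀²) = 1.18307/(1.18307+0.149074) = 0.88810.
Posterior mean = w·x̄ + (1−w)·μ₀ = 0.88810·51.91 + 0.11190·51.34 = 51.846.

Posterior mean ≈ 51.846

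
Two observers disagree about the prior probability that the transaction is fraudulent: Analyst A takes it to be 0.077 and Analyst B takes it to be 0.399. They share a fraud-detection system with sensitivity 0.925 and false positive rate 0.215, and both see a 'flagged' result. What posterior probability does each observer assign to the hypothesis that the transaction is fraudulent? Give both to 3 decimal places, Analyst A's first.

P('+'|H) = 0.925, P('+'|¬H) = 0.215.
Analyst A: numerator 0.925·0.077 = 0.071225; evidence = 0.071225+0.215·0.923 = 0.26967; posterior = 0.264.
Analyst B: numerator 0.925·0.399 = 0.36908; evidence = 0.36908+0.215·0.601 = 0.49829; posterior = 0.741.

Analyst A: 0.264; Analyst B: 0.741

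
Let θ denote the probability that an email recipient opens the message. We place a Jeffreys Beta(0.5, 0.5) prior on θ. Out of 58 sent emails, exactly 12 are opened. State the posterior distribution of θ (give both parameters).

The binomial likelihood is conjugate to the Beta prior: with 12 successes and 46 failures, the posterior is Beta(0.5+12, 0.5+46) = Beta(12.5, 46.5).

Posterior: Beta(12.5, 46.5)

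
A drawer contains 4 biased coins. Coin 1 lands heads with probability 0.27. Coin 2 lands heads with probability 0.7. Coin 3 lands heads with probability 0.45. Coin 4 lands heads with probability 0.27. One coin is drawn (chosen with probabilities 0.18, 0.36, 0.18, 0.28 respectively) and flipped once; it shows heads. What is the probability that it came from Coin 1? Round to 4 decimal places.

Tabulate prior·likelihood by source: [1] prior 0.18, lik 0.27, product 0.04860; [2] prior 0.36, lik 0.7, product 0.2520; [3] prior 0.18, lik 0.45, product 0.08100; [4] prior 0.28, lik 0.27, product 0.07560.
Normalizing constant = 0.45720; the posterior for Coin 1 is its product over the sum, 0.04860/0.45720 = 0.1063.

Posterior probability ≈ 0.1063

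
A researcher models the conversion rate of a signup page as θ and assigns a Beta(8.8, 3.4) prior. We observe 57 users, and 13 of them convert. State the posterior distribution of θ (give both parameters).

Posterior: Beta(21.8, 47.4)

The binomial likelihood is conjugate to the Beta prior: with 13 successes and 44 failures, the posterior is Beta(8.8+13, 3.4+44) = Beta(21.8, 47.4).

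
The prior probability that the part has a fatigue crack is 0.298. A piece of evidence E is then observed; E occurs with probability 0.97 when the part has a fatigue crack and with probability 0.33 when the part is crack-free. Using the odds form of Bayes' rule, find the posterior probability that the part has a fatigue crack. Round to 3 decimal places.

Prior odds = 0.298/(1−0.298) = 0.42450.
Likelihood ratio for E = 0.97/0.33 = 2.9394.
Posterior odds = prior odds × LR = 1.2478.
Posterior probability = odds/(1+odds) = 1.2478/2.2478 = 0.555.

Posterior probability ≈ 0.555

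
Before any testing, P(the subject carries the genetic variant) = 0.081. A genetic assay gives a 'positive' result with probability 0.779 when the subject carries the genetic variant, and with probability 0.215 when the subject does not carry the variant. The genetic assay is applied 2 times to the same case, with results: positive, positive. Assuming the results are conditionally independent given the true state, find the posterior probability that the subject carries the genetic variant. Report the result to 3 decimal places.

Posterior P(H) ≈ 0.536

With H the event that the subject carries the genetic variant, the joint likelihood of the observed sequence is P(data|H) = 0.779·0.779 = 0.60684 and P(data|¬H) = 0.215·0.215 = 0.046225.
Bayes: P(H|data) = 0.081·0.60684 / (0.081·0.60684 + 0.919·0.046225) = 0.049154/0.091635 = 0.5364.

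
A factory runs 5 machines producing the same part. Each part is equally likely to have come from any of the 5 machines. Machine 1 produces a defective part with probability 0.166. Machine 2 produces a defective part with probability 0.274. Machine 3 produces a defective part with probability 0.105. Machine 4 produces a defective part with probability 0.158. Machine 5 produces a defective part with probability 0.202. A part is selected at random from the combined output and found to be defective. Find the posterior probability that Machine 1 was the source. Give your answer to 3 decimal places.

P(defective|M1) = 0.166; P(defective|M2) = 0.274; P(defective|M3) = 0.105; P(defective|M4) = 0.158; P(defective|M5) = 0.202.
Prior × likelihood for each source: 0.2·0.166=0.03320, 0.2·0.274=0.05480, 0.2·0.105=0.02100, 0.2·0.158=0.03160, 0.2·0.202=0.04040. Summing gives P(defective) = 0.18100.
P(Machine 1 | defective) = 0.03320 / 0.18100 = 0.183.

Posterior probability ≈ 0.183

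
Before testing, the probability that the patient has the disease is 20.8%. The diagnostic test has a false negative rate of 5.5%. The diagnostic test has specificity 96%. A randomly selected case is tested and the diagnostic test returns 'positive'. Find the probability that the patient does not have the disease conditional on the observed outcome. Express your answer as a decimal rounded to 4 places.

Write H for 'the patient has the disease'. Prior odds H:¬H = 0.208/0.792 = 0.26263. For the 'positive' outcome, the likelihood ratio is 0.945/0.04 = 23.625.
Posterior odds = 0.26263 × 23.625 = 6.2045, so P(H|E) = 6.2045/(1+6.2045) = 0.8612. Then P(¬H|E) = 1 − 0.8612 = 0.1388.

P(¬H | E) ≈ 0.1388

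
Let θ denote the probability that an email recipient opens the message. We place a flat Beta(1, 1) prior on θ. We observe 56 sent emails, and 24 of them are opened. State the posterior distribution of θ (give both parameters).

Posterior: Beta(25, 33)

Observing 24 successes and 32 failures updates Beta(1, 1) by adding the success and failure counts to the two shape parameters: α = 1+24 = 25, β = 1+32 = 33.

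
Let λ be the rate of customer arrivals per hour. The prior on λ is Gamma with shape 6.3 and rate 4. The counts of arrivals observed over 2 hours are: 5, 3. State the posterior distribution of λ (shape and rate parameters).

Posterior: Gamma(shape=14.3, rate=6)

The Poisson likelihood adds the total count to the shape and the number of exposure periods to the rate. Here ∑xᵢ = 8 and n = 2, so shape 6.3→14.3 and rate 4→6.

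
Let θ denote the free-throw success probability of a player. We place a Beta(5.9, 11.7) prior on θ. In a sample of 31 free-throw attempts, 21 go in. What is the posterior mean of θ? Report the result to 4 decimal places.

Posterior mean ≈ 0.5535

The binomial likelihood is conjugate to the Beta prior: with 21 successes and 10 failures, the posterior is Beta(5.9+21, 11.7+10) = Beta(26.9, 21.7).
Posterior mean = α/(α+β) = 26.9/48.6 = 0.5535.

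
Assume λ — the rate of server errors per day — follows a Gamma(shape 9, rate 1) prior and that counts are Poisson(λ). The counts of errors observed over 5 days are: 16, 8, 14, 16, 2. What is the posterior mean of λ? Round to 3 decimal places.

Total count ∑xᵢ = 56 over n = 5 days.
Gamma is conjugate to the Poisson likelihood: posterior is Gamma(shape = 9+56 = 65, rate = 1+5 = 6).
Posterior mean = shape/rate = 65/6 = 10.833.

Posterior mean ≈ 10.833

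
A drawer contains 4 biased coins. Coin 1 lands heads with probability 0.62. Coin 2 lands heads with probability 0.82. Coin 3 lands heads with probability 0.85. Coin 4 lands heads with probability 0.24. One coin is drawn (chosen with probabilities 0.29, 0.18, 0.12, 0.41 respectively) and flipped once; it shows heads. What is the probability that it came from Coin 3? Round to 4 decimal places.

Posterior probability ≈ 0.1933

P(heads|C1) = 0.62; P(heads|C2) = 0.82; P(heads|C3) = 0.85; P(heads|C4) = 0.24.
Prior × likelihood for each source: 0.29·0.62=0.1798, 0.18·0.82=0.1476, 0.12·0.85=0.1020, 0.41·0.24=0.09840. Summing gives P(heads) = 0.52780.
P(Coin 3 | heads) = 0.1020 / 0.52780 = 0.1933.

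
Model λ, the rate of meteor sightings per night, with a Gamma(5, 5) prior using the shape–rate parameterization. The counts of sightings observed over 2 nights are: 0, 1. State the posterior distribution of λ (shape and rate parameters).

Posterior: Gamma(shape=6, rate=7)

Total count ∑xᵢ = 1 over n = 2 nights.
Gamma is conjugate to the Poisson likelihood: posterior is Gamma(shape = 5+1 = 6, rate = 5+2 = 7).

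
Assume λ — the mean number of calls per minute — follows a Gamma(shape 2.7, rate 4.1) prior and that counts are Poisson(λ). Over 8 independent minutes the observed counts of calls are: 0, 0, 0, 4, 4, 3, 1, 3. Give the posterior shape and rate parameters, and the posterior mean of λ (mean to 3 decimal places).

The Poisson likelihood adds the total count to the shape and the number of exposure periods to the rate. Here ∑xᵢ = 15 and n = 8, so shape 2.7→17.7 and rate 4.1→12.1.
Posterior mean = shape/rate = 17.7/12.1 = 1.463.

Posterior: Gamma(shape=17.7, rate=12.1); mean ≈ 1.463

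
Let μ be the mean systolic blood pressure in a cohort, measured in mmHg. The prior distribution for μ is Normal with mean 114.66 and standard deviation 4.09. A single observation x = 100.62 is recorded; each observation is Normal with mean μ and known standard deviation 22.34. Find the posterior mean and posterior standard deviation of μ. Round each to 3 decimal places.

Prior precision 1/τ₀² = 1/4.09² = 0.0597797; data precision n/σ² = 1/22.34² = 0.00200370.
Posterior precision = 0.0597797 + 0.00200370 = 0.0617834, giving posterior SD = 1/√0.0617834 = 4.023.
Posterior mean = (0.0597797·114.66 + 0.00200370·100.62) / 0.0617834 = 114.205.

Posterior mean ≈ 114.205; posterior SD ≈ 4.023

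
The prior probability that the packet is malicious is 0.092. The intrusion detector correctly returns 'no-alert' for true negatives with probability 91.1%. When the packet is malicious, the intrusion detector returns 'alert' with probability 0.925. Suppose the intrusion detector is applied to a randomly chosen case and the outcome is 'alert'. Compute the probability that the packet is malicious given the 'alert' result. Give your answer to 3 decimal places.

P(H | E) ≈ 0.513

Let H be the event that the packet is malicious. P(H) = 0.092, so P(¬H) = 0.908. With E the 'alert' result, P(E|H) = 0.925 and P(E|¬H) = 0.089.
P(E) = 0.925·0.092 + 0.089·0.908 = 0.085100 + 0.080812 = 0.16591.
By Bayes' theorem, P(H|E) = 0.085100 / 0.16591 = 0.513.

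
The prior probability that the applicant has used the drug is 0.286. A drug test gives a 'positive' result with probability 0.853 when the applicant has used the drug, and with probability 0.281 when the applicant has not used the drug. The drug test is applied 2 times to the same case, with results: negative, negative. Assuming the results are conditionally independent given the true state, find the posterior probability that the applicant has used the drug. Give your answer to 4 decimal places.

Posterior P(H) ≈ 0.0165

With H the event that the applicant has used the drug, the joint likelihood of the observed sequence is P(data|H) = 0.147·0.147 = 0.021609 and P(data|¬H) = 0.719·0.719 = 0.51696.
Bayes: P(H|data) = 0.286·0.021609 / (0.286·0.021609 + 0.714·0.51696) = 0.0061802/0.37529 = 0.0165.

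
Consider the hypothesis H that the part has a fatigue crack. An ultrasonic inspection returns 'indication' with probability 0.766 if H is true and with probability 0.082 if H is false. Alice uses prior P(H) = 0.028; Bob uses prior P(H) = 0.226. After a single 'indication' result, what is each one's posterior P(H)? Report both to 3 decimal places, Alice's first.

The likelihood ratio for an 'indication' result is 0.766/0.082 = 9.3415.
Alice: prior odds 0.028/0.972 = 0.028807; posterior odds 0.26910; posterior probability 0.212.
Bob: prior odds 0.226/0.774 = 0.29199; posterior odds 2.7276; posterior probability 0.732.

Alice: 0.212; Bob: 0.732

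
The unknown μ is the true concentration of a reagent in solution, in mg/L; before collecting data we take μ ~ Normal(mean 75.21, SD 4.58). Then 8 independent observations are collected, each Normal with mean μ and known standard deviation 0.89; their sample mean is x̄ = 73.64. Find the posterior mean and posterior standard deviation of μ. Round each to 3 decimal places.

Prior precision 1/τ₀² = 1/4.58² = 0.0476726; data precision n/σ² = 8/0.89² = 10.0997.
Posterior precision = 0.0476726 + 10.0997 = 10.1474, giving posterior SD = 1/√10.1474 = 0.314.
Posterior mean = (0.0476726·75.21 + 10.0997·73.64) / 10.1474 = 73.647.

Posterior mean ≈ 73.647; posterior SD ≈ 0.314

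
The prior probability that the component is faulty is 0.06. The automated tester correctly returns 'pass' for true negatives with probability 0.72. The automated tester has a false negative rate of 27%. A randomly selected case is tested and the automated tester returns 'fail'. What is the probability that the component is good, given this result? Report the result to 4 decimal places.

Write H for 'the component is faulty'. Prior odds H:¬H = 0.06/0.94 = 0.063830. For the 'fail' outcome, the likelihood ratio is 0.73/0.28 = 2.6071.
Posterior odds = 0.063830 × 2.6071 = 0.16641, so P(H|E) = 0.16641/(1+0.16641) = 0.1427. Then P(¬H|E) = 1 − 0.1427 = 0.8573.

P(¬H | E) ≈ 0.8573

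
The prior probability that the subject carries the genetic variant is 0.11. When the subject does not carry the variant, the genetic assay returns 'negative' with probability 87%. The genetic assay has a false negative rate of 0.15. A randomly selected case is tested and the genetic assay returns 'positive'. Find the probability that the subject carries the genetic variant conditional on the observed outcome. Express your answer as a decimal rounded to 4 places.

P(H | E) ≈ 0.4469

Let H be the event that the subject carries the genetic variant. P(H) = 0.11, so P(¬H) = 0.89. With E the 'positive' result, P(E|H) = 0.85 and P(E|¬H) = 0.13.
P(E) = 0.85·0.11 + 0.13·0.89 = 0.093500 + 0.11570 = 0.20920.
By Bayes' theorem, P(H|E) = 0.093500 / 0.20920 = 0.4469.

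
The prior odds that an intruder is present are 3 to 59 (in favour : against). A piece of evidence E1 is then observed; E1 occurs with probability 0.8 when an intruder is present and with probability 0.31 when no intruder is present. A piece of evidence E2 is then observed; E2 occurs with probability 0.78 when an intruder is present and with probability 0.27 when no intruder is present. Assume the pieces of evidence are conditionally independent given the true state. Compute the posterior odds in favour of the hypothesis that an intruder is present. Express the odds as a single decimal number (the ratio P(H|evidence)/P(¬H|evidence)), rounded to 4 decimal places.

Prior odds = 3/59 = 0.050847.
Likelihood ratio for E1 = 0.8/0.31 = 2.5806.
Likelihood ratio for E2 = 0.78/0.27 = 2.8889.
Posterior odds = prior odds × LR₁ × LR₂ = 0.37908.

Posterior odds ≈ 0.3791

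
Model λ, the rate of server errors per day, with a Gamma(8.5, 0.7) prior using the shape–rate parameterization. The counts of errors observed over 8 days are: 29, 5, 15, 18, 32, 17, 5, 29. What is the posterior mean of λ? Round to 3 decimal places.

The Poisson likelihood adds the total count to the shape and the number of exposure periods to the rate. Here ∑xᵢ = 150 and n = 8, so shape 8.5→158.5 and rate 0.7→8.7.
Posterior mean = shape/rate = 158.5/8.7 = 18.218.

Posterior mean ≈ 18.218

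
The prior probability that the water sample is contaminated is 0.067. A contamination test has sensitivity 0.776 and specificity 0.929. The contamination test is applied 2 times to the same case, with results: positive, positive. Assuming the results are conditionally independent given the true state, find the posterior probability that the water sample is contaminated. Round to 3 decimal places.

Posterior P(H) ≈ 0.896

Let H be the event that the water sample is contaminated; start with P(H) = 0.067. P('positive'|H) = 0.776, P('positive'|¬H) = 0.071.
Update on result 1 ('positive'): P(H) ← 0.776·0.0670 / (0.776·0.0670 + 0.071·0.9330) = 0.051992/0.11824 = 0.4397.
Update on result 2 ('positive'): P(H) ← 0.776·0.4397 / (0.776·0.4397 + 0.071·0.5603) = 0.34123/0.38101 = 0.8956.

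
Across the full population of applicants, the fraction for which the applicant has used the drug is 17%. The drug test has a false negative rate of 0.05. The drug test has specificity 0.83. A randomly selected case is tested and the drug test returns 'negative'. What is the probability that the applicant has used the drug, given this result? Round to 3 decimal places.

P(H | E) ≈ 0.012

Write H for 'the applicant has used the drug'. Prior odds H:¬H = 0.17/0.83 = 0.20482. For the 'negative' outcome, the likelihood ratio is 0.05/0.83 = 0.060241.
Posterior odds = 0.20482 × 0.060241 = 0.012339, so P(H|E) = 0.012339/(1+0.012339) = 0.012.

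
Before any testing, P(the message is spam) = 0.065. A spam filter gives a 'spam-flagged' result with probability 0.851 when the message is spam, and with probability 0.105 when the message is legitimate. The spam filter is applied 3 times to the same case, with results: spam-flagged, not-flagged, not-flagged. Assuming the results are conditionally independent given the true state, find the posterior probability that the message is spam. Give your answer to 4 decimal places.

Posterior P(H) ≈ 0.0154

With H the event that the message is spam, the joint likelihood of the observed sequence is P(data|H) = 0.851·0.149·0.149 = 0.018893 and P(data|¬H) = 0.105·0.895·0.895 = 0.084108.
Bayes: P(H|data) = 0.065·0.018893 / (0.065·0.018893 + 0.935·0.084108) = 0.0012280/0.079869 = 0.0154.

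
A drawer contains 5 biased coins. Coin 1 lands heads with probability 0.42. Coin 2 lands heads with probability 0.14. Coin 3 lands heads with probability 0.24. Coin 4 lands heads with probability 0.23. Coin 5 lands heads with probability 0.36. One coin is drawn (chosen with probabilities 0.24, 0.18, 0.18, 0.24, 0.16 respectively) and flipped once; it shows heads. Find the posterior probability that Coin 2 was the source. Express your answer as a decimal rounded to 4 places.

P(heads|C1) = 0.42; P(heads|C2) = 0.14; P(heads|C3) = 0.24; P(heads|C4) = 0.23; P(heads|C5) = 0.36.
Prior × likelihood for each source: 0.24·0.42=0.1008, 0.18·0.14=0.02520, 0.18·0.24=0.04320, 0.24·0.23=0.05520, 0.16·0.36=0.05760. Summing gives P(heads) = 0.28200.
P(Coin 2 | heads) = 0.02520 / 0.28200 = 0.0894.

Posterior probability ≈ 0.0894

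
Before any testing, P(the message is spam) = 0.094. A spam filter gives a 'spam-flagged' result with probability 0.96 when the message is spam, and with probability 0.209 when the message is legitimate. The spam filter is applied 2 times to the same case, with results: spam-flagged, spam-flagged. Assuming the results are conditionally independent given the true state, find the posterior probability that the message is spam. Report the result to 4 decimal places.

Posterior P(H) ≈ 0.6864

Let H be the event that the message is spam; start with P(H) = 0.094. P('spam-flagged'|H) = 0.96, P('spam-flagged'|¬H) = 0.209.
Update on result 1 ('spam-flagged'): P(H) ← 0.96·0.0940 / (0.96·0.0940 + 0.209·0.9060) = 0.090240/0.27959 = 0.3228.
Update on result 2 ('spam-flagged'): P(H) ← 0.96·0.3228 / (0.96·0.3228 + 0.209·0.6772) = 0.30984/0.45139 = 0.6864.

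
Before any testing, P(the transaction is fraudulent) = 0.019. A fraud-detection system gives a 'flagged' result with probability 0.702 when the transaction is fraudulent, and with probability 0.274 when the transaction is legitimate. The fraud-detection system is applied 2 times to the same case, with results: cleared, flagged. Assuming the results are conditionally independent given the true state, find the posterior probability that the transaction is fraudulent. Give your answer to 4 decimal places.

Posterior P(H) ≈ 0.0200

With H the event that the transaction is fraudulent, the joint likelihood of the observed sequence is P(data|H) = 0.298·0.702 = 0.20920 and P(data|¬H) = 0.726·0.274 = 0.19892.
Bayes: P(H|data) = 0.019·0.20920 / (0.019·0.20920 + 0.981·0.19892) = 0.0039747/0.19912 = 0.0200.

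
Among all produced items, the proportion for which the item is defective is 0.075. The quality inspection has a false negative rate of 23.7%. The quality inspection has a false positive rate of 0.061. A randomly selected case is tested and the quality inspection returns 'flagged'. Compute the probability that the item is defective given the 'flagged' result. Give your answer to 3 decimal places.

Let H be the event that the item is defective. P(H) = 0.075, so P(¬H) = 0.925. With E the 'flagged' result, P(E|H) = 0.763 and P(E|¬H) = 0.061.
P(E) = 0.763·0.075 + 0.061·0.925 = 0.057225 + 0.056425 = 0.11365.
By Bayes' theorem, P(H|E) = 0.057225 / 0.11365 = 0.504.

P(H | E) ≈ 0.504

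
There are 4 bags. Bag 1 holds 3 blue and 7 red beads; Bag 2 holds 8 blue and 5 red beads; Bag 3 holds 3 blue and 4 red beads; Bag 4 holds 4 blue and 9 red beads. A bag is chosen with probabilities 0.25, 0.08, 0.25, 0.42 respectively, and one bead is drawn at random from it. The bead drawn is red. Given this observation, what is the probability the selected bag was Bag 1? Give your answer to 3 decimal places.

Posterior probability ≈ 0.274

P(red|Bag 1) = 0.7; P(red|Bag 2) = 0.3846; P(red|Bag 3) = 0.5714; P(red|Bag 4) = 0.6923.
Prior × likelihood for each source: 0.25·0.7=0.1750, 0.08·0.3846=0.03077, 0.25·0.5714=0.1429, 0.42·0.6923=0.2908. Summing gives P(red) = 0.63940.
P(Bag 1 | red) = 0.1750 / 0.63940 = 0.274.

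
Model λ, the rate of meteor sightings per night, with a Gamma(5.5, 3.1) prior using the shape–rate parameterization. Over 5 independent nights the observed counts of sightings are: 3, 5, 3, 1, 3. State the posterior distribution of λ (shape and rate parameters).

Posterior: Gamma(shape=20.5, rate=8.1)

Total count ∑xᵢ = 15 over n = 5 nights.
Gamma is conjugate to the Poisson likelihood: posterior is Gamma(shape = 5.5+15 = 20.5, rate = 3.1+5 = 8.1).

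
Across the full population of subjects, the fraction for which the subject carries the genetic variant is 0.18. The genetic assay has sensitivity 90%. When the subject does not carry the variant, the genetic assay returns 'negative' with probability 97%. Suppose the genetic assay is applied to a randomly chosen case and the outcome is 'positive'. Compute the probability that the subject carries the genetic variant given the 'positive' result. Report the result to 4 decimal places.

P(H | E) ≈ 0.8682

Write H for 'the subject carries the genetic variant'. Prior odds H:¬H = 0.18/0.82 = 0.21951. For the 'positive' outcome, the likelihood ratio is 0.9/0.03 = 30.000.
Posterior odds = 0.21951 × 30.000 = 6.5854, so P(H|E) = 6.5854/(1+6.5854) = 0.8682.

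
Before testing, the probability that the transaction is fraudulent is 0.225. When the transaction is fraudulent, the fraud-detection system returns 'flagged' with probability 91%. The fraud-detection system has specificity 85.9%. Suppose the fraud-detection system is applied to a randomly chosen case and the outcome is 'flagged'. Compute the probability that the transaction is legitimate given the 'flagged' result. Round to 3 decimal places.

P(¬H | E) ≈ 0.348

Write H for 'the transaction is fraudulent'. Prior odds H:¬H = 0.225/0.775 = 0.29032. For the 'flagged' outcome, the likelihood ratio is 0.91/0.141 = 6.4539.
Posterior odds = 0.29032 × 6.4539 = 1.8737, so P(H|E) = 1.8737/(1+1.8737) = 0.652. Then P(¬H|E) = 1 − 0.652 = 0.348.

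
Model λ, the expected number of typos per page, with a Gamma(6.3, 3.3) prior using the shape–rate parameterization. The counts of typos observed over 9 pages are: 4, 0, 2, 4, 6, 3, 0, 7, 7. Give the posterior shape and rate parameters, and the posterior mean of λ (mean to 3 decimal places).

Posterior: Gamma(shape=39.3, rate=12.3); mean ≈ 3.195

Total count ∑xᵢ = 33 over n = 9 pages.
Gamma is conjugate to the Poisson likelihood: posterior is Gamma(shape = 6.3+33 = 39.3, rate = 3.3+9 = 12.3).
Posterior mean = shape/rate = 39.3/12.3 = 3.195.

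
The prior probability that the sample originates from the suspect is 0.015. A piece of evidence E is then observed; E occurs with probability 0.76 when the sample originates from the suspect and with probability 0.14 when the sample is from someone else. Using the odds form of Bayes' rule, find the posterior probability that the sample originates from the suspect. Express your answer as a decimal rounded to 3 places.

Posterior probability ≈ 0.076

Prior odds = 0.015/(1−0.015) = 0.015228. In log-odds, ln(0.015228) = -4.1846.
Add log likelihood ratio: ln(5.4286) = 1.6917.
Posterior log-odds = -2.4929, so posterior odds = exp(-2.4929) = 0.082669. Converting, P(H|E) = 0.082669/1.0827 = 0.076.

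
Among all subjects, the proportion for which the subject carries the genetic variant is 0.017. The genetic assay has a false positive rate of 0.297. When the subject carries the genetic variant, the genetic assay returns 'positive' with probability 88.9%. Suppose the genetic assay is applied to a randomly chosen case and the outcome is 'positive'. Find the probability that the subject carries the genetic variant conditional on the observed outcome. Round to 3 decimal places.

P(H | E) ≈ 0.049

Write H for 'the subject carries the genetic variant'. Prior odds H:¬H = 0.017/0.983 = 0.017294. For the 'positive' outcome, the likelihood ratio is 0.889/0.297 = 2.9933.
Posterior odds = 0.017294 × 2.9933 = 0.051766, so P(H|E) = 0.051766/(1+0.051766) = 0.049.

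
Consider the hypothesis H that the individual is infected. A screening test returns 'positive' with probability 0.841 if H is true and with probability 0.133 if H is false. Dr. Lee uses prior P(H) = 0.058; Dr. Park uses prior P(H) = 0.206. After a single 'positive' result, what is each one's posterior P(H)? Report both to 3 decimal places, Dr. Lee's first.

Dr. Lee: 0.280; Dr. Park: 0.621

The likelihood ratio for a 'positive' result is 0.841/0.133 = 6.3233.
Dr. Lee: prior odds 0.058/0.942 = 0.061571; posterior odds 0.38933; posterior probability 0.280.
Dr. Park: prior odds 0.206/0.794 = 0.25945; posterior odds 1.6406; posterior probability 0.621.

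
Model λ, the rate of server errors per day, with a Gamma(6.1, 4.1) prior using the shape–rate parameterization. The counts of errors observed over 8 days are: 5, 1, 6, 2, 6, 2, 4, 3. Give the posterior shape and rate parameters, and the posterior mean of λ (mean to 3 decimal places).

Total count ∑xᵢ = 29 over n = 8 days.
Gamma is conjugate to the Poisson likelihood: posterior is Gamma(shape = 6.1+29 = 35.1, rate = 4.1+8 = 12.1).
E[λ | data] = 35.1/12.1 = 2.901.

Posterior: Gamma(shape=35.1, rate=12.1); mean ≈ 2.901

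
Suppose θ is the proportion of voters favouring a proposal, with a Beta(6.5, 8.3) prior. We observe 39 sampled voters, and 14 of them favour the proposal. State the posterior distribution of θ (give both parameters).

The binomial likelihood is conjugate to the Beta prior: with 14 successes and 25 failures, the posterior is Beta(6.5+14, 8.3+25) = Beta(20.5, 33.3).

Posterior: Beta(20.5, 33.3)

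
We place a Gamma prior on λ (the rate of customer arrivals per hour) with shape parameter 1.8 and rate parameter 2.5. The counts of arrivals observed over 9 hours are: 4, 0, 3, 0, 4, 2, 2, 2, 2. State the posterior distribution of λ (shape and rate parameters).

Posterior: Gamma(shape=20.8, rate=11.5)

The Poisson likelihood adds the total count to the shape and the number of exposure periods to the rate. Here ∑xᵢ = 19 and n = 9, so shape 1.8→20.8 and rate 2.5→11.5.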